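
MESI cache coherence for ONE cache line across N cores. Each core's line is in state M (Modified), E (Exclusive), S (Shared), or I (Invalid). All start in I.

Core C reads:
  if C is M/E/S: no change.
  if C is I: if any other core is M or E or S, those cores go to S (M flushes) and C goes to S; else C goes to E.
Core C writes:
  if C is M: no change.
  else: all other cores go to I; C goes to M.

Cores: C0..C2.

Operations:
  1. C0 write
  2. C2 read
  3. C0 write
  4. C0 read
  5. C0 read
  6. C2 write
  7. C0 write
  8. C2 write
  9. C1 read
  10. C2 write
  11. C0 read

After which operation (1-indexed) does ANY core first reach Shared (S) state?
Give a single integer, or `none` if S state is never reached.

Op 1: C0 write [C0 write: invalidate none -> C0=M] -> [M,I,I]
Op 2: C2 read [C2 read from I: others=['C0=M'] -> C2=S, others downsized to S] -> [S,I,S]
  -> First S state at op 2; remaining ops need not be traced.

Answer: 2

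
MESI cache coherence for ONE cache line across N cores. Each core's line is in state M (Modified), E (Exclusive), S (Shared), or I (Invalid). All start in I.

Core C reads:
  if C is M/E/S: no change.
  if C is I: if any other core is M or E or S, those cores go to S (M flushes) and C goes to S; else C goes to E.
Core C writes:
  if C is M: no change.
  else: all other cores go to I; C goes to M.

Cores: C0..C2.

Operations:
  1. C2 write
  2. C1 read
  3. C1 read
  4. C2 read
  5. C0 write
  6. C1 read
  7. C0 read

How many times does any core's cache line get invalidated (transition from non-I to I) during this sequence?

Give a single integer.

Answer: 2

Derivation:
Op 1: C2 write [C2 write: invalidate none -> C2=M] -> [I,I,M] (invalidations this op: 0; running total: 0)
Op 2: C1 read [C1 read from I: others=['C2=M'] -> C1=S, others downsized to S] -> [I,S,S] (invalidations this op: 0; running total: 0)
Op 3: C1 read [C1 read: already in S, no change] -> [I,S,S] (invalidations this op: 0; running total: 0)
Op 4: C2 read [C2 read: already in S, no change] -> [I,S,S] (invalidations this op: 0; running total: 0)
Op 5: C0 write [C0 write: invalidate ['C1=S', 'C2=S'] -> C0=M] -> [M,I,I] (invalidations this op: 2; running total: 2)
Op 6: C1 read [C1 read from I: others=['C0=M'] -> C1=S, others downsized to S] -> [S,S,I] (invalidations this op: 0; running total: 2)
Op 7: C0 read [C0 read: already in S, no change] -> [S,S,I] (invalidations this op: 0; running total: 2)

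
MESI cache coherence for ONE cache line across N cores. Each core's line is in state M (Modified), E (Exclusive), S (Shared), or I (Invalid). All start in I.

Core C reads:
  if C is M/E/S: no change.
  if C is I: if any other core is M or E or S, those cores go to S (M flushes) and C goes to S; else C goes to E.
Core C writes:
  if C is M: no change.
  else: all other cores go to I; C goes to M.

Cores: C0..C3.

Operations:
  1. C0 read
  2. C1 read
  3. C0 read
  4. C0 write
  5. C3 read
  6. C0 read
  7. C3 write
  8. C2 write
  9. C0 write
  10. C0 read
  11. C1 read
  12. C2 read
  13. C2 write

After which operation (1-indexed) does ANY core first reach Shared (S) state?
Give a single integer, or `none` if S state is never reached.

Answer: 2

Derivation:
Op 1: C0 read [C0 read from I: no other sharers -> C0=E (exclusive)] -> [E,I,I,I]
Op 2: C1 read [C1 read from I: others=['C0=E'] -> C1=S, others downsized to S] -> [S,S,I,I]
  -> First S state at op 2; remaining ops need not be traced.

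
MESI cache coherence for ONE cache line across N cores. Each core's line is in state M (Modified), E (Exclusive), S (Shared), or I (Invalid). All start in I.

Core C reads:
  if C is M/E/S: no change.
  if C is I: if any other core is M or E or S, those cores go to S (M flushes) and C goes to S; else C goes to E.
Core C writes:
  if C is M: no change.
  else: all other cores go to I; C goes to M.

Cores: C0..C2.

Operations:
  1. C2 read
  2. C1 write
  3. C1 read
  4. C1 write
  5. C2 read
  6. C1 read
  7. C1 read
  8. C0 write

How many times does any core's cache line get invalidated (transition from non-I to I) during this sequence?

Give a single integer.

Answer: 3

Derivation:
Op 1: C2 read [C2 read from I: no other sharers -> C2=E (exclusive)] -> [I,I,E] (invalidations this op: 0; running total: 0)
Op 2: C1 write [C1 write: invalidate ['C2=E'] -> C1=M] -> [I,M,I] (invalidations this op: 1; running total: 1)
Op 3: C1 read [C1 read: already in M, no change] -> [I,M,I] (invalidations this op: 0; running total: 1)
Op 4: C1 write [C1 write: already M (modified), no change] -> [I,M,I] (invalidations this op: 0; running total: 1)
Op 5: C2 read [C2 read from I: others=['C1=M'] -> C2=S, others downsized to S] -> [I,S,S] (invalidations this op: 0; running total: 1)
Op 6: C1 read [C1 read: already in S, no change] -> [I,S,S] (invalidations this op: 0; running total: 1)
Op 7: C1 read [C1 read: already in S, no change] -> [I,S,S] (invalidations this op: 0; running total: 1)
Op 8: C0 write [C0 write: invalidate ['C1=S', 'C2=S'] -> C0=M] -> [M,I,I] (invalidations this op: 2; running total: 3)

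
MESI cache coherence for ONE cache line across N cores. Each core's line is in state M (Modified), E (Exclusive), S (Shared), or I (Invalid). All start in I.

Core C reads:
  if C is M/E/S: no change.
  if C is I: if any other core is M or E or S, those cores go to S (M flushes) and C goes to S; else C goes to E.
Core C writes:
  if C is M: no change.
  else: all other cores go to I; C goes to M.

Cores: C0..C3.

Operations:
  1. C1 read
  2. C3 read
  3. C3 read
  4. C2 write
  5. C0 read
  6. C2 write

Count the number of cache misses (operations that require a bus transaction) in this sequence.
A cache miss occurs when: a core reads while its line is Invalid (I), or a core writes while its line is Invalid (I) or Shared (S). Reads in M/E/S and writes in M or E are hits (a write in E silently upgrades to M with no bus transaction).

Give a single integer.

Op 1: C1 read [C1 read from I: no other sharers -> C1=E (exclusive)] -> [I,E,I,I] [MISS #1: read from I]
Op 2: C3 read [C3 read from I: others=['C1=E'] -> C3=S, others downsized to S] -> [I,S,I,S] [MISS #2: read from I]
Op 3: C3 read [C3 read: already in S, no change] -> [I,S,I,S] [hit: read from S]
Op 4: C2 write [C2 write: invalidate ['C1=S', 'C3=S'] -> C2=M] -> [I,I,M,I] [MISS #3: write from I]
Op 5: C0 read [C0 read from I: others=['C2=M'] -> C0=S, others downsized to S] -> [S,I,S,I] [MISS #4: read from I]
Op 6: C2 write [C2 write: invalidate ['C0=S'] -> C2=M] -> [I,I,M,I] [MISS #5: write from S]

Answer: 5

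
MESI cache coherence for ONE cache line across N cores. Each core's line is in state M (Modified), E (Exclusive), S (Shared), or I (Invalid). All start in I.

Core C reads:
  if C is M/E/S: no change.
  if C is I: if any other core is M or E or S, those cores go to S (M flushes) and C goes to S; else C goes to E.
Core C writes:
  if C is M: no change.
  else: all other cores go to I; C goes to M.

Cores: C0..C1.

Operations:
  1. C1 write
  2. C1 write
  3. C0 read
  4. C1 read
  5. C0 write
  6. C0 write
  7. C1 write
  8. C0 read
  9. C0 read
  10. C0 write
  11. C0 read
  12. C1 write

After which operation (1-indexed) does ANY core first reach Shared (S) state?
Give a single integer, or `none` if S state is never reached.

Op 1: C1 write [C1 write: invalidate none -> C1=M] -> [I,M]
Op 2: C1 write [C1 write: already M (modified), no change] -> [I,M]
Op 3: C0 read [C0 read from I: others=['C1=M'] -> C0=S, others downsized to S] -> [S,S]
  -> First S state at op 3; remaining ops need not be traced.

Answer: 3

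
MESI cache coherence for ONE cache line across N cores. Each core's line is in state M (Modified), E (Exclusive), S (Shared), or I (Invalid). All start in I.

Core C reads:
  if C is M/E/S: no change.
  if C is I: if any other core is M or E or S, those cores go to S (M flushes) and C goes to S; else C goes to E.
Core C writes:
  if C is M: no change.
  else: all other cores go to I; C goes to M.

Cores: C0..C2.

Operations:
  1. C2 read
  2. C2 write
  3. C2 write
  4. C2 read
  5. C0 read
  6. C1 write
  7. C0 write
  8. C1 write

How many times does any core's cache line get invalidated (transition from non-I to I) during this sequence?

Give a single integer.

Answer: 4

Derivation:
Op 1: C2 read [C2 read from I: no other sharers -> C2=E (exclusive)] -> [I,I,E] (invalidations this op: 0; running total: 0)
Op 2: C2 write [C2 write: invalidate none -> C2=M] -> [I,I,M] (invalidations this op: 0; running total: 0)
Op 3: C2 write [C2 write: already M (modified), no change] -> [I,I,M] (invalidations this op: 0; running total: 0)
Op 4: C2 read [C2 read: already in M, no change] -> [I,I,M] (invalidations this op: 0; running total: 0)
Op 5: C0 read [C0 read from I: others=['C2=M'] -> C0=S, others downsized to S] -> [S,I,S] (invalidations this op: 0; running total: 0)
Op 6: C1 write [C1 write: invalidate ['C0=S', 'C2=S'] -> C1=M] -> [I,M,I] (invalidations this op: 2; running total: 2)
Op 7: C0 write [C0 write: invalidate ['C1=M'] -> C0=M] -> [M,I,I] (invalidations this op: 1; running total: 3)
Op 8: C1 write [C1 write: invalidate ['C0=M'] -> C1=M] -> [I,M,I] (invalidations this op: 1; running total: 4)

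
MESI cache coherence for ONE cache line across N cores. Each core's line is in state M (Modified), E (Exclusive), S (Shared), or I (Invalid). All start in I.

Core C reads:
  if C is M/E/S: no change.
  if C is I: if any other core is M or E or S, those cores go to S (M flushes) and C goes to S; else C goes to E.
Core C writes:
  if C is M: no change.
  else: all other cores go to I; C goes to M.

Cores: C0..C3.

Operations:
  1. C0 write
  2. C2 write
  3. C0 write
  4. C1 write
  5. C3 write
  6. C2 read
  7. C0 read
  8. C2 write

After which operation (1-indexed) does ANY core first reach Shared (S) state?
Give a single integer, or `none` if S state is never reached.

Answer: 6

Derivation:
Op 1: C0 write [C0 write: invalidate none -> C0=M] -> [M,I,I,I]
Op 2: C2 write [C2 write: invalidate ['C0=M'] -> C2=M] -> [I,I,M,I]
Op 3: C0 write [C0 write: invalidate ['C2=M'] -> C0=M] -> [M,I,I,I]
Op 4: C1 write [C1 write: invalidate ['C0=M'] -> C1=M] -> [I,M,I,I]
Op 5: C3 write [C3 write: invalidate ['C1=M'] -> C3=M] -> [I,I,I,M]
Op 6: C2 read [C2 read from I: others=['C3=M'] -> C2=S, others downsized to S] -> [I,I,S,S]
  -> First S state at op 6; remaining ops need not be traced.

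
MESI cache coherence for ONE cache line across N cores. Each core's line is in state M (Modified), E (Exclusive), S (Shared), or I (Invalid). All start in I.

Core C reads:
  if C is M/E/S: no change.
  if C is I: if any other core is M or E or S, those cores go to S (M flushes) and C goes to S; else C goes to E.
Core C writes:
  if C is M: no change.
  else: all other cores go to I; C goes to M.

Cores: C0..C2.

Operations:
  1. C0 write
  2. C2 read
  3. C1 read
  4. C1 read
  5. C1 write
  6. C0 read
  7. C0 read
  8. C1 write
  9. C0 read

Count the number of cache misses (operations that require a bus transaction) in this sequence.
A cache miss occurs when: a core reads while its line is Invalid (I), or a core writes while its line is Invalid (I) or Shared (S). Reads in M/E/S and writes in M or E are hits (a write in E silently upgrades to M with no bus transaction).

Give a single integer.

Op 1: C0 write [C0 write: invalidate none -> C0=M] -> [M,I,I] [MISS #1: write from I]
Op 2: C2 read [C2 read from I: others=['C0=M'] -> C2=S, others downsized to S] -> [S,I,S] [MISS #2: read from I]
Op 3: C1 read [C1 read from I: others=['C0=S', 'C2=S'] -> C1=S, others downsized to S] -> [S,S,S] [MISS #3: read from I]
Op 4: C1 read [C1 read: already in S, no change] -> [S,S,S] [hit: read from S]
Op 5: C1 write [C1 write: invalidate ['C0=S', 'C2=S'] -> C1=M] -> [I,M,I] [MISS #4: write from S]
Op 6: C0 read [C0 read from I: others=['C1=M'] -> C0=S, others downsized to S] -> [S,S,I] [MISS #5: read from I]
Op 7: C0 read [C0 read: already in S, no change] -> [S,S,I] [hit: read from S]
Op 8: C1 write [C1 write: invalidate ['C0=S'] -> C1=M] -> [I,M,I] [MISS #6: write from S]
Op 9: C0 read [C0 read from I: others=['C1=M'] -> C0=S, others downsized to S] -> [S,S,I] [MISS #7: read from I]

Answer: 7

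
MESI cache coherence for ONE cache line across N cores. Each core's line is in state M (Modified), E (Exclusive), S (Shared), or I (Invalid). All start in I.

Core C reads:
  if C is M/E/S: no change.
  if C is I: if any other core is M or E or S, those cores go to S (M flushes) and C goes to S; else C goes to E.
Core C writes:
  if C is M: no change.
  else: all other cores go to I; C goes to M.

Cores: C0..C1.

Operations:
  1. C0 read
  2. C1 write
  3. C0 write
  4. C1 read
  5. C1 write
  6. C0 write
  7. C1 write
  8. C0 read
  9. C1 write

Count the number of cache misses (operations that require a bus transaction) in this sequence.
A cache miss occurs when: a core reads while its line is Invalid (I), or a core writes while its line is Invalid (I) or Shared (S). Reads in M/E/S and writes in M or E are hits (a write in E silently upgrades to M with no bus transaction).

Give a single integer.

Op 1: C0 read [C0 read from I: no other sharers -> C0=E (exclusive)] -> [E,I] [MISS #1: read from I]
Op 2: C1 write [C1 write: invalidate ['C0=E'] -> C1=M] -> [I,M] [MISS #2: write from I]
Op 3: C0 write [C0 write: invalidate ['C1=M'] -> C0=M] -> [M,I] [MISS #3: write from I]
Op 4: C1 read [C1 read from I: others=['C0=M'] -> C1=S, others downsized to S] -> [S,S] [MISS #4: read from I]
Op 5: C1 write [C1 write: invalidate ['C0=S'] -> C1=M] -> [I,M] [MISS #5: write from S]
Op 6: C0 write [C0 write: invalidate ['C1=M'] -> C0=M] -> [M,I] [MISS #6: write from I]
Op 7: C1 write [C1 write: invalidate ['C0=M'] -> C1=M] -> [I,M] [MISS #7: write from I]
Op 8: C0 read [C0 read from I: others=['C1=M'] -> C0=S, others downsized to S] -> [S,S] [MISS #8: read from I]
Op 9: C1 write [C1 write: invalidate ['C0=S'] -> C1=M] -> [I,M] [MISS #9: write from S]

Answer: 9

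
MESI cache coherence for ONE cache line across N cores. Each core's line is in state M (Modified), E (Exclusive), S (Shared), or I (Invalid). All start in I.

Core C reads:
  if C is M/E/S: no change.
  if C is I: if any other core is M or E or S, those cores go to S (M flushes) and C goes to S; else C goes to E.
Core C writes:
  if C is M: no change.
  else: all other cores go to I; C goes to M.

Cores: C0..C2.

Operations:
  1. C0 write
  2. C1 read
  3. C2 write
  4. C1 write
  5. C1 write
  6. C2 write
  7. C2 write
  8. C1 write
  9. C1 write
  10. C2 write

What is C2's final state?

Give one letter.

Answer: M

Derivation:
Op 1: C0 write [C0 write: invalidate none -> C0=M] -> [M,I,I]
Op 2: C1 read [C1 read from I: others=['C0=M'] -> C1=S, others downsized to S] -> [S,S,I]
Op 3: C2 write [C2 write: invalidate ['C0=S', 'C1=S'] -> C2=M] -> [I,I,M]
Op 4: C1 write [C1 write: invalidate ['C2=M'] -> C1=M] -> [I,M,I]
Op 5: C1 write [C1 write: already M (modified), no change] -> [I,M,I]
Op 6: C2 write [C2 write: invalidate ['C1=M'] -> C2=M] -> [I,I,M]
Op 7: C2 write [C2 write: already M (modified), no change] -> [I,I,M]
Op 8: C1 write [C1 write: invalidate ['C2=M'] -> C1=M] -> [I,M,I]
Op 9: C1 write [C1 write: already M (modified), no change] -> [I,M,I]
Op 10: C2 write [C2 write: invalidate ['C1=M'] -> C2=M] -> [I,I,M]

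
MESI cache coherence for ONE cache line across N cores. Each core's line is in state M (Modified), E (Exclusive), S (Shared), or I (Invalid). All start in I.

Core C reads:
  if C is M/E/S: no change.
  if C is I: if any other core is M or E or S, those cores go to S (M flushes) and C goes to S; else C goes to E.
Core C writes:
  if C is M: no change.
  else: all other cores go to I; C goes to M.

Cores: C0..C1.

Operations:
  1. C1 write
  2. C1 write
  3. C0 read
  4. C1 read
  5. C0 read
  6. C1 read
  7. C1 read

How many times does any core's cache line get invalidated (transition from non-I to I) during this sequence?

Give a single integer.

Op 1: C1 write [C1 write: invalidate none -> C1=M] -> [I,M] (invalidations this op: 0; running total: 0)
Op 2: C1 write [C1 write: already M (modified), no change] -> [I,M] (invalidations this op: 0; running total: 0)
Op 3: C0 read [C0 read from I: others=['C1=M'] -> C0=S, others downsized to S] -> [S,S] (invalidations this op: 0; running total: 0)
Op 4: C1 read [C1 read: already in S, no change] -> [S,S] (invalidations this op: 0; running total: 0)
Op 5: C0 read [C0 read: already in S, no change] -> [S,S] (invalidations this op: 0; running total: 0)
Op 6: C1 read [C1 read: already in S, no change] -> [S,S] (invalidations this op: 0; running total: 0)
Op 7: C1 read [C1 read: already in S, no change] -> [S,S] (invalidations this op: 0; running total: 0)

Answer: 0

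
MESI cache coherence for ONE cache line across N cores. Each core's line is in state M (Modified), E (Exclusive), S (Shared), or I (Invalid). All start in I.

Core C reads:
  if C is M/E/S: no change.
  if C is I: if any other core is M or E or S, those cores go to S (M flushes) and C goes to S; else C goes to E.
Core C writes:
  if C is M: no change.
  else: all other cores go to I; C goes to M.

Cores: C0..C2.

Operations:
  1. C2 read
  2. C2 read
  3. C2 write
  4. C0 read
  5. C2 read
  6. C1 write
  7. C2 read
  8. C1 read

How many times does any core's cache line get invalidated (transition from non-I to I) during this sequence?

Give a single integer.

Op 1: C2 read [C2 read from I: no other sharers -> C2=E (exclusive)] -> [I,I,E] (invalidations this op: 0; running total: 0)
Op 2: C2 read [C2 read: already in E, no change] -> [I,I,E] (invalidations this op: 0; running total: 0)
Op 3: C2 write [C2 write: invalidate none -> C2=M] -> [I,I,M] (invalidations this op: 0; running total: 0)
Op 4: C0 read [C0 read from I: others=['C2=M'] -> C0=S, others downsized to S] -> [S,I,S] (invalidations this op: 0; running total: 0)
Op 5: C2 read [C2 read: already in S, no change] -> [S,I,S] (invalidations this op: 0; running total: 0)
Op 6: C1 write [C1 write: invalidate ['C0=S', 'C2=S'] -> C1=M] -> [I,M,I] (invalidations this op: 2; running total: 2)
Op 7: C2 read [C2 read from I: others=['C1=M'] -> C2=S, others downsized to S] -> [I,S,S] (invalidations this op: 0; running total: 2)
Op 8: C1 read [C1 read: already in S, no change] -> [I,S,S] (invalidations this op: 0; running total: 2)

Answer: 2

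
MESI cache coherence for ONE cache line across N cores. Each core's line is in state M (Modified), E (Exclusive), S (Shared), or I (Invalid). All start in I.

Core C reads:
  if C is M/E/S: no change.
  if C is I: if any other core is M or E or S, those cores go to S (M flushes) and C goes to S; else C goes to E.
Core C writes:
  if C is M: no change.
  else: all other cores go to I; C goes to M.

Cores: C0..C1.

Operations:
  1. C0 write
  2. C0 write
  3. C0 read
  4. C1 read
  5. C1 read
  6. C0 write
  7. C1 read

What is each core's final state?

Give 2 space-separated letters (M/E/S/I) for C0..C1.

Op 1: C0 write [C0 write: invalidate none -> C0=M] -> [M,I]
Op 2: C0 write [C0 write: already M (modified), no change] -> [M,I]
Op 3: C0 read [C0 read: already in M, no change] -> [M,I]
Op 4: C1 read [C1 read from I: others=['C0=M'] -> C1=S, others downsized to S] -> [S,S]
Op 5: C1 read [C1 read: already in S, no change] -> [S,S]
Op 6: C0 write [C0 write: invalidate ['C1=S'] -> C0=M] -> [M,I]
Op 7: C1 read [C1 read from I: others=['C0=M'] -> C1=S, others downsized to S] -> [S,S]

Answer: S S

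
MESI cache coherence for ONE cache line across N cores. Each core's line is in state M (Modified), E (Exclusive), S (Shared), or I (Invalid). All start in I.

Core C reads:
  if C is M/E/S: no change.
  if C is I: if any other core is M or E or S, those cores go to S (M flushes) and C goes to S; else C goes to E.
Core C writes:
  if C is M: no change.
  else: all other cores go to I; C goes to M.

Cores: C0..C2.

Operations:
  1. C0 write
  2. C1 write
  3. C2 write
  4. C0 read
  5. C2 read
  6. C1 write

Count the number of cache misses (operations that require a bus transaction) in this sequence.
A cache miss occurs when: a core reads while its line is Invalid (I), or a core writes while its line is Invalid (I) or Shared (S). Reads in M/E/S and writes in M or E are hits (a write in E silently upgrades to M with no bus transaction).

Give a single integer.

Answer: 5

Derivation:
Op 1: C0 write [C0 write: invalidate none -> C0=M] -> [M,I,I] [MISS #1: write from I]
Op 2: C1 write [C1 write: invalidate ['C0=M'] -> C1=M] -> [I,M,I] [MISS #2: write from I]
Op 3: C2 write [C2 write: invalidate ['C1=M'] -> C2=M] -> [I,I,M] [MISS #3: write from I]
Op 4: C0 read [C0 read from I: others=['C2=M'] -> C0=S, others downsized to S] -> [S,I,S] [MISS #4: read from I]
Op 5: C2 read [C2 read: already in S, no change] -> [S,I,S] [hit: read from S]
Op 6: C1 write [C1 write: invalidate ['C0=S', 'C2=S'] -> C1=M] -> [I,M,I] [MISS #5: write from I]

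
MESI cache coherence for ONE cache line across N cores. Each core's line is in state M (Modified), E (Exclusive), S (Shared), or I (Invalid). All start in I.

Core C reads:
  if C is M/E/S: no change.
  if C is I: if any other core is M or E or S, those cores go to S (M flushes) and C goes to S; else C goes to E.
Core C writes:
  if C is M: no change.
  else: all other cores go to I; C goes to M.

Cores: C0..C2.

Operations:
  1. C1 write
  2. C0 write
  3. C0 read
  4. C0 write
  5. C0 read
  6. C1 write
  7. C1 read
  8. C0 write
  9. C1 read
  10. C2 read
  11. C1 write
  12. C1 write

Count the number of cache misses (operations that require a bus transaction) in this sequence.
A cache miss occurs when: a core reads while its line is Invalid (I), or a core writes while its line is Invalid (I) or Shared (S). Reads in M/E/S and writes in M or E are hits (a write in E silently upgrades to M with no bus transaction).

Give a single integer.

Op 1: C1 write [C1 write: invalidate none -> C1=M] -> [I,M,I] [MISS #1: write from I]
Op 2: C0 write [C0 write: invalidate ['C1=M'] -> C0=M] -> [M,I,I] [MISS #2: write from I]
Op 3: C0 read [C0 read: already in M, no change] -> [M,I,I] [hit: read from M]
Op 4: C0 write [C0 write: already M (modified), no change] -> [M,I,I] [hit: write from M]
Op 5: C0 read [C0 read: already in M, no change] -> [M,I,I] [hit: read from M]
Op 6: C1 write [C1 write: invalidate ['C0=M'] -> C1=M] -> [I,M,I] [MISS #3: write from I]
Op 7: C1 read [C1 read: already in M, no change] -> [I,M,I] [hit: read from M]
Op 8: C0 write [C0 write: invalidate ['C1=M'] -> C0=M] -> [M,I,I] [MISS #4: write from I]
Op 9: C1 read [C1 read from I: others=['C0=M'] -> C1=S, others downsized to S] -> [S,S,I] [MISS #5: read from I]
Op 10: C2 read [C2 read from I: others=['C0=S', 'C1=S'] -> C2=S, others downsized to S] -> [S,S,S] [MISS #6: read from I]
Op 11: C1 write [C1 write: invalidate ['C0=S', 'C2=S'] -> C1=M] -> [I,M,I] [MISS #7: write from S]
Op 12: C1 write [C1 write: already M (modified), no change] -> [I,M,I] [hit: write from M]

Answer: 7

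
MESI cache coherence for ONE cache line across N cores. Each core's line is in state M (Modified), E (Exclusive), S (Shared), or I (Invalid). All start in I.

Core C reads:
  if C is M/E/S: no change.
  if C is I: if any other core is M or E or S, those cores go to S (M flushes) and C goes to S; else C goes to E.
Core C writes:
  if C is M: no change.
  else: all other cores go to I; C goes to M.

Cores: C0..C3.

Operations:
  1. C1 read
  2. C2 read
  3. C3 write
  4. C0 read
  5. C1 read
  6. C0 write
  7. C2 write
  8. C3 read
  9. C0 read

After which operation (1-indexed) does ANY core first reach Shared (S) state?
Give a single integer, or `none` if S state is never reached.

Op 1: C1 read [C1 read from I: no other sharers -> C1=E (exclusive)] -> [I,E,I,I]
Op 2: C2 read [C2 read from I: others=['C1=E'] -> C2=S, others downsized to S] -> [I,S,S,I]
  -> First S state at op 2; remaining ops need not be traced.

Answer: 2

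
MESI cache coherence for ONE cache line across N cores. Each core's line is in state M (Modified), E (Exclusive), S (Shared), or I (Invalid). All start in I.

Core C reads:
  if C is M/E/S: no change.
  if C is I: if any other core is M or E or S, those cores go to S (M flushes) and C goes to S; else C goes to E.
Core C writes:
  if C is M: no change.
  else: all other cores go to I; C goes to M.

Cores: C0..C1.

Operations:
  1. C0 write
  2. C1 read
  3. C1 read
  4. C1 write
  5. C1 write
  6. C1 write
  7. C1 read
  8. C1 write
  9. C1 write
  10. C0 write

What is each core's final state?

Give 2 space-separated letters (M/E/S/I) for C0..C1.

Answer: M I

Derivation:
Op 1: C0 write [C0 write: invalidate none -> C0=M] -> [M,I]
Op 2: C1 read [C1 read from I: others=['C0=M'] -> C1=S, others downsized to S] -> [S,S]
Op 3: C1 read [C1 read: already in S, no change] -> [S,S]
Op 4: C1 write [C1 write: invalidate ['C0=S'] -> C1=M] -> [I,M]
Op 5: C1 write [C1 write: already M (modified), no change] -> [I,M]
Op 6: C1 write [C1 write: already M (modified), no change] -> [I,M]
Op 7: C1 read [C1 read: already in M, no change] -> [I,M]
Op 8: C1 write [C1 write: already M (modified), no change] -> [I,M]
Op 9: C1 write [C1 write: already M (modified), no change] -> [I,M]
Op 10: C0 write [C0 write: invalidate ['C1=M'] -> C0=M] -> [M,I]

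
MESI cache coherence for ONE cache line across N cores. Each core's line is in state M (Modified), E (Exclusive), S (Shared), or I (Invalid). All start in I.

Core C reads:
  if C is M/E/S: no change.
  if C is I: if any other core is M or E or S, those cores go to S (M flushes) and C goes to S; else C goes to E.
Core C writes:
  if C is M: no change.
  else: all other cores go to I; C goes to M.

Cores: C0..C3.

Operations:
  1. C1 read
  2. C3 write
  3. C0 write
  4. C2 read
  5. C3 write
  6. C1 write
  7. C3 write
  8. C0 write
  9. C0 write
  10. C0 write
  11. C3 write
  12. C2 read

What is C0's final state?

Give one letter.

Op 1: C1 read [C1 read from I: no other sharers -> C1=E (exclusive)] -> [I,E,I,I]
Op 2: C3 write [C3 write: invalidate ['C1=E'] -> C3=M] -> [I,I,I,M]
Op 3: C0 write [C0 write: invalidate ['C3=M'] -> C0=M] -> [M,I,I,I]
Op 4: C2 read [C2 read from I: others=['C0=M'] -> C2=S, others downsized to S] -> [S,I,S,I]
Op 5: C3 write [C3 write: invalidate ['C0=S', 'C2=S'] -> C3=M] -> [I,I,I,M]
Op 6: C1 write [C1 write: invalidate ['C3=M'] -> C1=M] -> [I,M,I,I]
Op 7: C3 write [C3 write: invalidate ['C1=M'] -> C3=M] -> [I,I,I,M]
Op 8: C0 write [C0 write: invalidate ['C3=M'] -> C0=M] -> [M,I,I,I]
Op 9: C0 write [C0 write: already M (modified), no change] -> [M,I,I,I]
Op 10: C0 write [C0 write: already M (modified), no change] -> [M,I,I,I]
Op 11: C3 write [C3 write: invalidate ['C0=M'] -> C3=M] -> [I,I,I,M]
Op 12: C2 read [C2 read from I: others=['C3=M'] -> C2=S, others downsized to S] -> [I,I,S,S]

Answer: I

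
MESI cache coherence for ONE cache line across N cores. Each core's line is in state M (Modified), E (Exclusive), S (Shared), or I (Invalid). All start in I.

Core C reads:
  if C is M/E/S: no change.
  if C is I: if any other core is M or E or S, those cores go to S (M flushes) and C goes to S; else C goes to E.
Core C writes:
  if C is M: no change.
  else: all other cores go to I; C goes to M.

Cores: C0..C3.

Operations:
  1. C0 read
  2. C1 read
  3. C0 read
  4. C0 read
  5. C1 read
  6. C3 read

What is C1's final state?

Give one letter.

Answer: S

Derivation:
Op 1: C0 read [C0 read from I: no other sharers -> C0=E (exclusive)] -> [E,I,I,I]
Op 2: C1 read [C1 read from I: others=['C0=E'] -> C1=S, others downsized to S] -> [S,S,I,I]
Op 3: C0 read [C0 read: already in S, no change] -> [S,S,I,I]
Op 4: C0 read [C0 read: already in S, no change] -> [S,S,I,I]
Op 5: C1 read [C1 read: already in S, no change] -> [S,S,I,I]
Op 6: C3 read [C3 read from I: others=['C0=S', 'C1=S'] -> C3=S, others downsized to S] -> [S,S,I,S]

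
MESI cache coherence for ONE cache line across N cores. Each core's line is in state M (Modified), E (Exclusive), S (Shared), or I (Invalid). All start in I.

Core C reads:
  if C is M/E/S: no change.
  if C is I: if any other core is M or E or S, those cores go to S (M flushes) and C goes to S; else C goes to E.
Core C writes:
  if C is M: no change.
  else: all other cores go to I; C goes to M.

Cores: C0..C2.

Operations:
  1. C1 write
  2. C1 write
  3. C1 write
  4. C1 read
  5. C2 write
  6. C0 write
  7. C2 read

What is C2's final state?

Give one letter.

Answer: S

Derivation:
Op 1: C1 write [C1 write: invalidate none -> C1=M] -> [I,M,I]
Op 2: C1 write [C1 write: already M (modified), no change] -> [I,M,I]
Op 3: C1 write [C1 write: already M (modified), no change] -> [I,M,I]
Op 4: C1 read [C1 read: already in M, no change] -> [I,M,I]
Op 5: C2 write [C2 write: invalidate ['C1=M'] -> C2=M] -> [I,I,M]
Op 6: C0 write [C0 write: invalidate ['C2=M'] -> C0=M] -> [M,I,I]
Op 7: C2 read [C2 read from I: others=['C0=M'] -> C2=S, others downsized to S] -> [S,I,S]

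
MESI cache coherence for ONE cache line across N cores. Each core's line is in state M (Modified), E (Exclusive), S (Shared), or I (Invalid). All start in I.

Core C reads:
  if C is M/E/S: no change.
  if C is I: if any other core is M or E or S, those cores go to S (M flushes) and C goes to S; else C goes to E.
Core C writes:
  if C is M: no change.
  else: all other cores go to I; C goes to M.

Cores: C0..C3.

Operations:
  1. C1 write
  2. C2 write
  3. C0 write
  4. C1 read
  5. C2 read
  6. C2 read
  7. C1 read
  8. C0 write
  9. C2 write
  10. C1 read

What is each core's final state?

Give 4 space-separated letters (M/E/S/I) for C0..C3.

Op 1: C1 write [C1 write: invalidate none -> C1=M] -> [I,M,I,I]
Op 2: C2 write [C2 write: invalidate ['C1=M'] -> C2=M] -> [I,I,M,I]
Op 3: C0 write [C0 write: invalidate ['C2=M'] -> C0=M] -> [M,I,I,I]
Op 4: C1 read [C1 read from I: others=['C0=M'] -> C1=S, others downsized to S] -> [S,S,I,I]
Op 5: C2 read [C2 read from I: others=['C0=S', 'C1=S'] -> C2=S, others downsized to S] -> [S,S,S,I]
Op 6: C2 read [C2 read: already in S, no change] -> [S,S,S,I]
Op 7: C1 read [C1 read: already in S, no change] -> [S,S,S,I]
Op 8: C0 write [C0 write: invalidate ['C1=S', 'C2=S'] -> C0=M] -> [M,I,I,I]
Op 9: C2 write [C2 write: invalidate ['C0=M'] -> C2=M] -> [I,I,M,I]
Op 10: C1 read [C1 read from I: others=['C2=M'] -> C1=S, others downsized to S] -> [I,S,S,I]

Answer: I S S I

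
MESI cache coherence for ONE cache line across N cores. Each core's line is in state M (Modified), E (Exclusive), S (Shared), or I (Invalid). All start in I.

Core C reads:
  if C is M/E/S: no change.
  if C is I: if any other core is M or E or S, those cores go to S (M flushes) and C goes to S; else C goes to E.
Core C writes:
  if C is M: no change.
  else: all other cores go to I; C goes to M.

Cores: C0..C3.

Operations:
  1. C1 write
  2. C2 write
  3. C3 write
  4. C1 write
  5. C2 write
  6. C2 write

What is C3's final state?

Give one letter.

Op 1: C1 write [C1 write: invalidate none -> C1=M] -> [I,M,I,I]
Op 2: C2 write [C2 write: invalidate ['C1=M'] -> C2=M] -> [I,I,M,I]
Op 3: C3 write [C3 write: invalidate ['C2=M'] -> C3=M] -> [I,I,I,M]
Op 4: C1 write [C1 write: invalidate ['C3=M'] -> C1=M] -> [I,M,I,I]
Op 5: C2 write [C2 write: invalidate ['C1=M'] -> C2=M] -> [I,I,M,I]
Op 6: C2 write [C2 write: already M (modified), no change] -> [I,I,M,I]

Answer: I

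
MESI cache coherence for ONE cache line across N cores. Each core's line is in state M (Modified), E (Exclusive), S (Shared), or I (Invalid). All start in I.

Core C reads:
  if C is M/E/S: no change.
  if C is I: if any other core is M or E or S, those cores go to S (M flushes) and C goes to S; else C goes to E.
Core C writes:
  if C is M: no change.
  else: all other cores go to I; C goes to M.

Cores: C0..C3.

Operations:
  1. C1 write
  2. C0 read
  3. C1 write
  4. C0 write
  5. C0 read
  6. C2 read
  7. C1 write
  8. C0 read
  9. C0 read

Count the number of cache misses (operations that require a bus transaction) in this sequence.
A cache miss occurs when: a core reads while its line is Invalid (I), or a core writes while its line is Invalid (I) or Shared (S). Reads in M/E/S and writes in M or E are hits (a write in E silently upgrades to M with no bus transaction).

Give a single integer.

Op 1: C1 write [C1 write: invalidate none -> C1=M] -> [I,M,I,I] [MISS #1: write from I]
Op 2: C0 read [C0 read from I: others=['C1=M'] -> C0=S, others downsized to S] -> [S,S,I,I] [MISS #2: read from I]
Op 3: C1 write [C1 write: invalidate ['C0=S'] -> C1=M] -> [I,M,I,I] [MISS #3: write from S]
Op 4: C0 write [C0 write: invalidate ['C1=M'] -> C0=M] -> [M,I,I,I] [MISS #4: write from I]
Op 5: C0 read [C0 read: already in M, no change] -> [M,I,I,I] [hit: read from M]
Op 6: C2 read [C2 read from I: others=['C0=M'] -> C2=S, others downsized to S] -> [S,I,S,I] [MISS #5: read from I]
Op 7: C1 write [C1 write: invalidate ['C0=S', 'C2=S'] -> C1=M] -> [I,M,I,I] [MISS #6: write from I]
Op 8: C0 read [C0 read from I: others=['C1=M'] -> C0=S, others downsized to S] -> [S,S,I,I] [MISS #7: read from I]
Op 9: C0 read [C0 read: already in S, no change] -> [S,S,I,I] [hit: read from S]

Answer: 7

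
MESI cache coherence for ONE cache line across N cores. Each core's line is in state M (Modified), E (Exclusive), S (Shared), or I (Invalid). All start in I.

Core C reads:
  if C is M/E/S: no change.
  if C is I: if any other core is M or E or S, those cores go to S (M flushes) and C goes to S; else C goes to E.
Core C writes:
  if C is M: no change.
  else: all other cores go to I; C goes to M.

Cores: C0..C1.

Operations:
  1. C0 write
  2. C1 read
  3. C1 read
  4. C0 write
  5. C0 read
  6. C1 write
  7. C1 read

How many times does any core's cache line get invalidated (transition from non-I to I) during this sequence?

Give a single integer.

Answer: 2

Derivation:
Op 1: C0 write [C0 write: invalidate none -> C0=M] -> [M,I] (invalidations this op: 0; running total: 0)
Op 2: C1 read [C1 read from I: others=['C0=M'] -> C1=S, others downsized to S] -> [S,S] (invalidations this op: 0; running total: 0)
Op 3: C1 read [C1 read: already in S, no change] -> [S,S] (invalidations this op: 0; running total: 0)
Op 4: C0 write [C0 write: invalidate ['C1=S'] -> C0=M] -> [M,I] (invalidations this op: 1; running total: 1)
Op 5: C0 read [C0 read: already in M, no change] -> [M,I] (invalidations this op: 0; running total: 1)
Op 6: C1 write [C1 write: invalidate ['C0=M'] -> C1=M] -> [I,M] (invalidations this op: 1; running total: 2)
Op 7: C1 read [C1 read: already in M, no change] -> [I,M] (invalidations this op: 0; running total: 2)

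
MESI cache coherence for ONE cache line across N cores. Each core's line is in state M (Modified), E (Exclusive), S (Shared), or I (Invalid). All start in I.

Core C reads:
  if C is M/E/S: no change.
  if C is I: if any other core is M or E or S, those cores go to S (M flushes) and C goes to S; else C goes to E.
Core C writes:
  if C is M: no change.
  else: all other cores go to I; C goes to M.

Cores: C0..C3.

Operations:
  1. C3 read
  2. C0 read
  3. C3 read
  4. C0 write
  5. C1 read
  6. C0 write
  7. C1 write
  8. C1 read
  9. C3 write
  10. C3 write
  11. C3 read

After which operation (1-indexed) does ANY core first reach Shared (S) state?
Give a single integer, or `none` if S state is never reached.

Op 1: C3 read [C3 read from I: no other sharers -> C3=E (exclusive)] -> [I,I,I,E]
Op 2: C0 read [C0 read from I: others=['C3=E'] -> C0=S, others downsized to S] -> [S,I,I,S]
  -> First S state at op 2; remaining ops need not be traced.

Answer: 2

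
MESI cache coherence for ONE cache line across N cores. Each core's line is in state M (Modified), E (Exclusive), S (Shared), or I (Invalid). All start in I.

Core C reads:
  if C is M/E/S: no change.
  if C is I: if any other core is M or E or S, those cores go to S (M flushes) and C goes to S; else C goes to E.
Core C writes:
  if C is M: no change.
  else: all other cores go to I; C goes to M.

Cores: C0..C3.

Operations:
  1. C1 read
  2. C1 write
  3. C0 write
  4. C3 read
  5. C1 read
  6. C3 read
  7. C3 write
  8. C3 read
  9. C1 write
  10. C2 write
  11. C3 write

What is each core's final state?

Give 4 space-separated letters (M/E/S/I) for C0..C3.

Op 1: C1 read [C1 read from I: no other sharers -> C1=E (exclusive)] -> [I,E,I,I]
Op 2: C1 write [C1 write: invalidate none -> C1=M] -> [I,M,I,I]
Op 3: C0 write [C0 write: invalidate ['C1=M'] -> C0=M] -> [M,I,I,I]
Op 4: C3 read [C3 read from I: others=['C0=M'] -> C3=S, others downsized to S] -> [S,I,I,S]
Op 5: C1 read [C1 read from I: others=['C0=S', 'C3=S'] -> C1=S, others downsized to S] -> [S,S,I,S]
Op 6: C3 read [C3 read: already in S, no change] -> [S,S,I,S]
Op 7: C3 write [C3 write: invalidate ['C0=S', 'C1=S'] -> C3=M] -> [I,I,I,M]
Op 8: C3 read [C3 read: already in M, no change] -> [I,I,I,M]
Op 9: C1 write [C1 write: invalidate ['C3=M'] -> C1=M] -> [I,M,I,I]
Op 10: C2 write [C2 write: invalidate ['C1=M'] -> C2=M] -> [I,I,M,I]
Op 11: C3 write [C3 write: invalidate ['C2=M'] -> C3=M] -> [I,I,I,M]

Answer: I I I M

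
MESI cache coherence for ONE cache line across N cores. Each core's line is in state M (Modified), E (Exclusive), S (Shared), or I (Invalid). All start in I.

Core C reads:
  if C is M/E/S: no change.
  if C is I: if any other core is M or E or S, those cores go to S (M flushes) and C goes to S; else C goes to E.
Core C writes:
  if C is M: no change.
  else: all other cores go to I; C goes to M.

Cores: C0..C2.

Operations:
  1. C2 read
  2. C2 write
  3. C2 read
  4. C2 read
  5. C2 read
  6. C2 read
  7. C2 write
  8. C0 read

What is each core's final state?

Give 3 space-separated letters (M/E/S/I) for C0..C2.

Answer: S I S

Derivation:
Op 1: C2 read [C2 read from I: no other sharers -> C2=E (exclusive)] -> [I,I,E]
Op 2: C2 write [C2 write: invalidate none -> C2=M] -> [I,I,M]
Op 3: C2 read [C2 read: already in M, no change] -> [I,I,M]
Op 4: C2 read [C2 read: already in M, no change] -> [I,I,M]
Op 5: C2 read [C2 read: already in M, no change] -> [I,I,M]
Op 6: C2 read [C2 read: already in M, no change] -> [I,I,M]
Op 7: C2 write [C2 write: already M (modified), no change] -> [I,I,M]
Op 8: C0 read [C0 read from I: others=['C2=M'] -> C0=S, others downsized to S] -> [S,I,S]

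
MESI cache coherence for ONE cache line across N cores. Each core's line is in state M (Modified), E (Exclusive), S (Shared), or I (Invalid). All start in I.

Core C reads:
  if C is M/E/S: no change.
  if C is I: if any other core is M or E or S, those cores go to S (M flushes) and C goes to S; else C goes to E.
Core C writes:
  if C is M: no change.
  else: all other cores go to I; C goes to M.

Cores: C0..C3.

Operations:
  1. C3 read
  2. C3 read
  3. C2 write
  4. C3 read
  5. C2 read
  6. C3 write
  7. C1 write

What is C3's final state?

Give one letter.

Answer: I

Derivation:
Op 1: C3 read [C3 read from I: no other sharers -> C3=E (exclusive)] -> [I,I,I,E]
Op 2: C3 read [C3 read: already in E, no change] -> [I,I,I,E]
Op 3: C2 write [C2 write: invalidate ['C3=E'] -> C2=M] -> [I,I,M,I]
Op 4: C3 read [C3 read from I: others=['C2=M'] -> C3=S, others downsized to S] -> [I,I,S,S]
Op 5: C2 read [C2 read: already in S, no change] -> [I,I,S,S]
Op 6: C3 write [C3 write: invalidate ['C2=S'] -> C3=M] -> [I,I,I,M]
Op 7: C1 write [C1 write: invalidate ['C3=M'] -> C1=M] -> [I,M,I,I]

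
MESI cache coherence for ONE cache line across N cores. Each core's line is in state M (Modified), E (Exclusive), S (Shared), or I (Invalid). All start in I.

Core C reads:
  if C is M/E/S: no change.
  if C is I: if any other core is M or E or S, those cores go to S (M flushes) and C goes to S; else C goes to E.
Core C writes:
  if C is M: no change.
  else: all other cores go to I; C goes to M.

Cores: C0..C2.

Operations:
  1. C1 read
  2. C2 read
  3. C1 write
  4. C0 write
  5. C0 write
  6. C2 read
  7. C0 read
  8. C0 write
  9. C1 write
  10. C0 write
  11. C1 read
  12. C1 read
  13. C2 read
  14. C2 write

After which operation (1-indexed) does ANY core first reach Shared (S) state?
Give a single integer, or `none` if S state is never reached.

Op 1: C1 read [C1 read from I: no other sharers -> C1=E (exclusive)] -> [I,E,I]
Op 2: C2 read [C2 read from I: others=['C1=E'] -> C2=S, others downsized to S] -> [I,S,S]
  -> First S state at op 2; remaining ops need not be traced.

Answer: 2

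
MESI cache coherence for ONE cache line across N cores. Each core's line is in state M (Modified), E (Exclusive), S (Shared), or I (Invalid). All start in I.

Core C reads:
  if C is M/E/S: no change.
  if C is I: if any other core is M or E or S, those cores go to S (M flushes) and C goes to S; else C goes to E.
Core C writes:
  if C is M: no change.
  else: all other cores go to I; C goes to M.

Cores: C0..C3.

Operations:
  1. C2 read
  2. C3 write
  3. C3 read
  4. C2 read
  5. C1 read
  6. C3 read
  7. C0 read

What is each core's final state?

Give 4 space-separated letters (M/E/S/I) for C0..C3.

Answer: S S S S

Derivation:
Op 1: C2 read [C2 read from I: no other sharers -> C2=E (exclusive)] -> [I,I,E,I]
Op 2: C3 write [C3 write: invalidate ['C2=E'] -> C3=M] -> [I,I,I,M]
Op 3: C3 read [C3 read: already in M, no change] -> [I,I,I,M]
Op 4: C2 read [C2 read from I: others=['C3=M'] -> C2=S, others downsized to S] -> [I,I,S,S]
Op 5: C1 read [C1 read from I: others=['C2=S', 'C3=S'] -> C1=S, others downsized to S] -> [I,S,S,S]
Op 6: C3 read [C3 read: already in S, no change] -> [I,S,S,S]
Op 7: C0 read [C0 read from I: others=['C1=S', 'C2=S', 'C3=S'] -> C0=S, others downsized to S] -> [S,S,S,S]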